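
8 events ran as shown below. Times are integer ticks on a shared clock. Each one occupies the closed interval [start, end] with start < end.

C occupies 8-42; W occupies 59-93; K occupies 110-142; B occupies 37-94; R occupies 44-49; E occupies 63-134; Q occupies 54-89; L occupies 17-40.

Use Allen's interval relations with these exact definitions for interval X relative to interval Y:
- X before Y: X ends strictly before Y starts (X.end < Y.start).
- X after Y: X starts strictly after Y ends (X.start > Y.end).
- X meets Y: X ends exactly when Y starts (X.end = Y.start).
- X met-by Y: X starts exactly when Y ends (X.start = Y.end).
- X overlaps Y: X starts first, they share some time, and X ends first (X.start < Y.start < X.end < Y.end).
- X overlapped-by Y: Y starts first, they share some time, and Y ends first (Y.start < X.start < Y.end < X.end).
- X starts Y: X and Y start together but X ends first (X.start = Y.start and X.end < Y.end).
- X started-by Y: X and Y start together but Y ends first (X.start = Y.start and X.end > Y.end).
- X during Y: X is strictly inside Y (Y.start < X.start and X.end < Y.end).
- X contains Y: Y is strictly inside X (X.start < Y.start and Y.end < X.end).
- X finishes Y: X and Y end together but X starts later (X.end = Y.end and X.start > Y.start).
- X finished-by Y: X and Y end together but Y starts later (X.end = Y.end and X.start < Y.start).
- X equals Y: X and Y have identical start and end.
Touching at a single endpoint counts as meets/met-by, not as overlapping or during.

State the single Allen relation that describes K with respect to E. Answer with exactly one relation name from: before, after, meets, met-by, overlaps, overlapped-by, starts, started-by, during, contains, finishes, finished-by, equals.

overlapped-by

K = [110, 142]; E = [63, 134].
Compare endpoints: K.start > E.start, K.start < E.end, K.end > E.start, K.end > E.end.
That pattern is 'overlapped-by'.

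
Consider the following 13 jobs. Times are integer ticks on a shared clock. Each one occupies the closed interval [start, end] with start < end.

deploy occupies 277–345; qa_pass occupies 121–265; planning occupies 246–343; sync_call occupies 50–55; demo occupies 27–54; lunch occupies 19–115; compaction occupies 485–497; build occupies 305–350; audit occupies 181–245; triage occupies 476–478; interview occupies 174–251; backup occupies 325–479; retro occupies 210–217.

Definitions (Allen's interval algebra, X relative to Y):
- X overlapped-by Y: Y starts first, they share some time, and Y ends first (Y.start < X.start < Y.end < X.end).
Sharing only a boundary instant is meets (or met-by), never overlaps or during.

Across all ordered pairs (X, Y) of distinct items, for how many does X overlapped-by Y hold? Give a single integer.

Checking all 156 ordered pairs for relation 'overlapped-by'; matching pairs in alphabetical order:
(backup, build): backup overlapped-by build ✓
(backup, deploy): backup overlapped-by deploy ✓
(backup, planning): backup overlapped-by planning ✓
(build, deploy): build overlapped-by deploy ✓
(build, planning): build overlapped-by planning ✓
(deploy, planning): deploy overlapped-by planning ✓
(planning, interview): planning overlapped-by interview ✓
(planning, qa_pass): planning overlapped-by qa_pass ✓
(sync_call, demo): sync_call overlapped-by demo ✓
Count: 9.

9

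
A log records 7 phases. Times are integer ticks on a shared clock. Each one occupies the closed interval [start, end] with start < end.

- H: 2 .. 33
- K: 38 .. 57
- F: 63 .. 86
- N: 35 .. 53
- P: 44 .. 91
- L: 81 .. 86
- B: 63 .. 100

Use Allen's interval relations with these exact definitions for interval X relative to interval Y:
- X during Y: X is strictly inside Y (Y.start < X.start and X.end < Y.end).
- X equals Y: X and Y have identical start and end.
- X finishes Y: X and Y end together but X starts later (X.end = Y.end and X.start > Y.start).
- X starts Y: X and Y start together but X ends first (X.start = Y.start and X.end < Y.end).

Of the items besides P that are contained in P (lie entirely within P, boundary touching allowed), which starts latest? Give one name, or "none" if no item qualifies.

L

Target P = [44, 91].
B [63, 100] → overlapped-by → excluded.
F [63, 86] → during → candidate.
H [2, 33] → before → excluded.
K [38, 57] → overlaps → excluded.
L [81, 86] → during → candidate.
N [35, 53] → overlaps → excluded.
Among candidates, latest start is 81 → L.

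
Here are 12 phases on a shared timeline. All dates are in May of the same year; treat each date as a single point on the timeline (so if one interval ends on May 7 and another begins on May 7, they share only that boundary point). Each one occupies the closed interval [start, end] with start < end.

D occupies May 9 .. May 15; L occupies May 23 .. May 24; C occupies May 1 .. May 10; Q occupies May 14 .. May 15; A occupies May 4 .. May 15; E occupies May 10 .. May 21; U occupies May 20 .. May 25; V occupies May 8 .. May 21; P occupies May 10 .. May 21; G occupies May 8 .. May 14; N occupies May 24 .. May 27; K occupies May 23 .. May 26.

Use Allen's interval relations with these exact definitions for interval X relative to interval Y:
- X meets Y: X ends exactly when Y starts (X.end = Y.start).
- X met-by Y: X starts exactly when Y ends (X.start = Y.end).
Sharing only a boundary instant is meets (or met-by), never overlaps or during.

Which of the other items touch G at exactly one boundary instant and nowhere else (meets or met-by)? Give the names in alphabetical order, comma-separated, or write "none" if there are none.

Q

Target G = [May 8, May 14].
A [May 4, May 15] → contains → no.
C [May 1, May 10] → overlaps → no.
D [May 9, May 15] → overlapped-by → no.
E [May 10, May 21] → overlapped-by → no.
K [May 23, May 26] → after → no.
L [May 23, May 24] → after → no.
N [May 24, May 27] → after → no.
P [May 10, May 21] → overlapped-by → no.
Q [May 14, May 15] → met-by → yes.
U [May 20, May 25] → after → no.
V [May 8, May 21] → started-by → no.
Result: Q.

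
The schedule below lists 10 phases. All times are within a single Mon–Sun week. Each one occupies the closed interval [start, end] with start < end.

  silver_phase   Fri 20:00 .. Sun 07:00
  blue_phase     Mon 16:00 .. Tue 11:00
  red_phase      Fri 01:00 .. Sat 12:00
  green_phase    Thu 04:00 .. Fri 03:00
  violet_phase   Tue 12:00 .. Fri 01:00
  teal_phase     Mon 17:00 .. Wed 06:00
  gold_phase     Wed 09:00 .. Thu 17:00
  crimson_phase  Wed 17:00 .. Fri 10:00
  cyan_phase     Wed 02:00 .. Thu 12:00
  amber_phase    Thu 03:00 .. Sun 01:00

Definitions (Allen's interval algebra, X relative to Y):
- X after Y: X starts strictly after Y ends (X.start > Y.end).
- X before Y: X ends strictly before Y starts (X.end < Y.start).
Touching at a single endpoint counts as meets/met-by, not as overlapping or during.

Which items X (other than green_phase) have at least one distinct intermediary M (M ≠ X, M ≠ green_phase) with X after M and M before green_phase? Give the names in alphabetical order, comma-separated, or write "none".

Target green_phase = [Thu 04:00, Fri 03:00].
Intermediaries M with M before green_phase: blue_phase, teal_phase.
Via blue_phase — items with X after blue_phase: amber_phase, crimson_phase, cyan_phase, gold_phase, red_phase, silver_phase, violet_phase.
Via teal_phase — items with X after teal_phase: amber_phase, crimson_phase, gold_phase, red_phase, silver_phase.
Union: amber_phase, crimson_phase, cyan_phase, gold_phase, red_phase, silver_phase, violet_phase.

amber_phase, crimson_phase, cyan_phase, gold_phase, red_phase, silver_phase, violet_phase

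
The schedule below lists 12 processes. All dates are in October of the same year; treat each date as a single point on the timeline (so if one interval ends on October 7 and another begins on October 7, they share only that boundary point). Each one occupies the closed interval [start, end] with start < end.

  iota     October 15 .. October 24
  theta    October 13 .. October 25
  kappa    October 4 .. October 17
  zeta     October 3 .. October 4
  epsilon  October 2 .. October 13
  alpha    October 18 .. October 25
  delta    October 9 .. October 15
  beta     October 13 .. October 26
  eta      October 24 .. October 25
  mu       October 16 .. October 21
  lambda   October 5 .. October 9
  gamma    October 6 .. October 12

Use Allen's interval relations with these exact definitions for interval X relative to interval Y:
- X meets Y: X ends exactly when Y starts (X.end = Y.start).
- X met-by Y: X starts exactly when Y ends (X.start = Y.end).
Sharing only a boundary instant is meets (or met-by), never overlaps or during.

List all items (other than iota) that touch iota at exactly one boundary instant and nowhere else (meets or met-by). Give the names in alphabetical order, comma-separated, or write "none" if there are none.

delta, eta

Target iota = [October 15, October 24].
alpha [October 18, October 25] → overlapped-by → no.
beta [October 13, October 26] → contains → no.
delta [October 9, October 15] → meets → yes.
epsilon [October 2, October 13] → before → no.
eta [October 24, October 25] → met-by → yes.
gamma [October 6, October 12] → before → no.
kappa [October 4, October 17] → overlaps → no.
lambda [October 5, October 9] → before → no.
mu [October 16, October 21] → during → no.
theta [October 13, October 25] → contains → no.
zeta [October 3, October 4] → before → no.
Result: delta, eta.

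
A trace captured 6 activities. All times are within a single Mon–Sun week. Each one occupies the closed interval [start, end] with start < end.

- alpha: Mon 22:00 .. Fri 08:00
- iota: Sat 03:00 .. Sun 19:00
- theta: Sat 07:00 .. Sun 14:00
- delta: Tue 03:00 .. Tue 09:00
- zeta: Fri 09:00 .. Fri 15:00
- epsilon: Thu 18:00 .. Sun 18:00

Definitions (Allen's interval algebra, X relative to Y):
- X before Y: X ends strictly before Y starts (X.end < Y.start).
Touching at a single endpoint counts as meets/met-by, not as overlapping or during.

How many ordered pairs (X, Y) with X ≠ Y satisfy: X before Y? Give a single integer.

9

Checking all 30 ordered pairs for relation 'before'; matching pairs in alphabetical order:
(alpha, iota): alpha before iota ✓
(alpha, theta): alpha before theta ✓
(alpha, zeta): alpha before zeta ✓
(delta, epsilon): delta before epsilon ✓
(delta, iota): delta before iota ✓
(delta, theta): delta before theta ✓
(delta, zeta): delta before zeta ✓
(zeta, iota): zeta before iota ✓
(zeta, theta): zeta before theta ✓
Count: 9.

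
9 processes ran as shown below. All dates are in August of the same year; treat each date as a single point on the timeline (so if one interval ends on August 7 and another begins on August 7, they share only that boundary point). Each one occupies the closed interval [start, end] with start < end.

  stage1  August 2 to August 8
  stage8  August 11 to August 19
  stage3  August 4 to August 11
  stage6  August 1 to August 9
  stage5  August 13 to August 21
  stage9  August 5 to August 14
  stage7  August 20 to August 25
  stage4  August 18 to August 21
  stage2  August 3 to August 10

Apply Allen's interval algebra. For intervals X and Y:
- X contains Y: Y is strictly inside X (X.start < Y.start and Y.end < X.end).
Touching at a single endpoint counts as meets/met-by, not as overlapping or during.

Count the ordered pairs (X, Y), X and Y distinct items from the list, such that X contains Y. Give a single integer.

Checking all 72 ordered pairs for relation 'contains'; matching pairs in alphabetical order:
(stage6, stage1): stage6 contains stage1 ✓
Count: 1.

1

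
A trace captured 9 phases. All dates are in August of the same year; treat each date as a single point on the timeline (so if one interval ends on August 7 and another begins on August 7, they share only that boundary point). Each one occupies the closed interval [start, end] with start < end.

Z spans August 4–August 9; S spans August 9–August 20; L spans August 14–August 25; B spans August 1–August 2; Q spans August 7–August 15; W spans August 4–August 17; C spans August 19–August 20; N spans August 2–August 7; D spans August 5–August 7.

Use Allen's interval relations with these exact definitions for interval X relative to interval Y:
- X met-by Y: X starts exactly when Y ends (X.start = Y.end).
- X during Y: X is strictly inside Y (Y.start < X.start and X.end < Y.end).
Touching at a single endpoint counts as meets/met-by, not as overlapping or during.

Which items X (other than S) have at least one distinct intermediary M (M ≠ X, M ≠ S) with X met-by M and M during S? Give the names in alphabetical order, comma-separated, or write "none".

Target S = [August 9, August 20].
Intermediaries M with M during S: none.
Union: none.

none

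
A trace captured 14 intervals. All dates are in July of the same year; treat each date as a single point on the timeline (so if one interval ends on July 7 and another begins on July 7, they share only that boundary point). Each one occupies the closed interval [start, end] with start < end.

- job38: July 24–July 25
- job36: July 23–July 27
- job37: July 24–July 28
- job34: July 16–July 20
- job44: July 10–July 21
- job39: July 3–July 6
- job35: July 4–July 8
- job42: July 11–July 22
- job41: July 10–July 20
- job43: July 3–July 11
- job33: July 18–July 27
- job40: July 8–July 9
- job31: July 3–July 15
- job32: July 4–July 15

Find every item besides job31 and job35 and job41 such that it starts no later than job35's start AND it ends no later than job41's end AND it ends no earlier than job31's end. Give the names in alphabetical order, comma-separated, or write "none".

Conditions: its start is no later than job35's start (X.start <= July 4) AND its end is no later than job41's end (X.end <= July 20) AND its end is no earlier than job31's end (X.end >= July 15).
job32: start July 4 <= July 4? ✓; end July 15 <= July 20? ✓; end July 15 >= July 15? ✓ → yes.
job33: start July 18 <= July 4? ✗; end July 27 <= July 20? ✗; end July 27 >= July 15? ✓ → no.
job34: start July 16 <= July 4? ✗; end July 20 <= July 20? ✓; end July 20 >= July 15? ✓ → no.
job36: start July 23 <= July 4? ✗; end July 27 <= July 20? ✗; end July 27 >= July 15? ✓ → no.
job37: start July 24 <= July 4? ✗; end July 28 <= July 20? ✗; end July 28 >= July 15? ✓ → no.
job38: start July 24 <= July 4? ✗; end July 25 <= July 20? ✗; end July 25 >= July 15? ✓ → no.
job39: start July 3 <= July 4? ✓; end July 6 <= July 20? ✓; end July 6 >= July 15? ✗ → no.
job40: start July 8 <= July 4? ✗; end July 9 <= July 20? ✓; end July 9 >= July 15? ✗ → no.
job42: start July 11 <= July 4? ✗; end July 22 <= July 20? ✗; end July 22 >= July 15? ✓ → no.
job43: start July 3 <= July 4? ✓; end July 11 <= July 20? ✓; end July 11 >= July 15? ✗ → no.
job44: start July 10 <= July 4? ✗; end July 21 <= July 20? ✗; end July 21 >= July 15? ✓ → no.
Result: job32.

job32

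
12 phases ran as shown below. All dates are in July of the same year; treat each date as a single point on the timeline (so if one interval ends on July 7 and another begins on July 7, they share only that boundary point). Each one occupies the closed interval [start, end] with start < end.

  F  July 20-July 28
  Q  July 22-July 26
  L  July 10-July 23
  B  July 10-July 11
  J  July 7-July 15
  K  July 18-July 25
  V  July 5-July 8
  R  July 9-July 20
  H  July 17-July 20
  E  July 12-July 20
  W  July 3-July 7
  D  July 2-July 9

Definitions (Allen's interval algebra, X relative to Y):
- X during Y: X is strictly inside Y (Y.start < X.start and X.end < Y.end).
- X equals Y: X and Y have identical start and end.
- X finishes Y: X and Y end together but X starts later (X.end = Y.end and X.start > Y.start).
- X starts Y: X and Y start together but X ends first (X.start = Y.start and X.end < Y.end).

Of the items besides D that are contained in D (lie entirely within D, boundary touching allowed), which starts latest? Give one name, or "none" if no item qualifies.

Target D = [July 2, July 9].
B [July 10, July 11] → after → excluded.
E [July 12, July 20] → after → excluded.
F [July 20, July 28] → after → excluded.
H [July 17, July 20] → after → excluded.
J [July 7, July 15] → overlapped-by → excluded.
K [July 18, July 25] → after → excluded.
L [July 10, July 23] → after → excluded.
Q [July 22, July 26] → after → excluded.
R [July 9, July 20] → met-by → excluded.
V [July 5, July 8] → during → candidate.
W [July 3, July 7] → during → candidate.
Among candidates, latest start is July 5 → V.

V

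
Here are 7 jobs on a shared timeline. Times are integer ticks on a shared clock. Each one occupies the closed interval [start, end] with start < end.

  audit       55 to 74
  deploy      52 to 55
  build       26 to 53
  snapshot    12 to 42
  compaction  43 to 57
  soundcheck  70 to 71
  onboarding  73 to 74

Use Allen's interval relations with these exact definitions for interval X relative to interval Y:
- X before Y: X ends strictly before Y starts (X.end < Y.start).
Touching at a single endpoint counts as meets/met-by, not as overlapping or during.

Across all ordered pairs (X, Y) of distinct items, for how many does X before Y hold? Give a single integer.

Checking all 42 ordered pairs for relation 'before'; matching pairs in alphabetical order:
(build, audit): build before audit ✓
(build, onboarding): build before onboarding ✓
(build, soundcheck): build before soundcheck ✓
(compaction, onboarding): compaction before onboarding ✓
(compaction, soundcheck): compaction before soundcheck ✓
(deploy, onboarding): deploy before onboarding ✓
(deploy, soundcheck): deploy before soundcheck ✓
(snapshot, audit): snapshot before audit ✓
(snapshot, compaction): snapshot before compaction ✓
(snapshot, deploy): snapshot before deploy ✓
(snapshot, onboarding): snapshot before onboarding ✓
(snapshot, soundcheck): snapshot before soundcheck ✓
(soundcheck, onboarding): soundcheck before onboarding ✓
Count: 13.

13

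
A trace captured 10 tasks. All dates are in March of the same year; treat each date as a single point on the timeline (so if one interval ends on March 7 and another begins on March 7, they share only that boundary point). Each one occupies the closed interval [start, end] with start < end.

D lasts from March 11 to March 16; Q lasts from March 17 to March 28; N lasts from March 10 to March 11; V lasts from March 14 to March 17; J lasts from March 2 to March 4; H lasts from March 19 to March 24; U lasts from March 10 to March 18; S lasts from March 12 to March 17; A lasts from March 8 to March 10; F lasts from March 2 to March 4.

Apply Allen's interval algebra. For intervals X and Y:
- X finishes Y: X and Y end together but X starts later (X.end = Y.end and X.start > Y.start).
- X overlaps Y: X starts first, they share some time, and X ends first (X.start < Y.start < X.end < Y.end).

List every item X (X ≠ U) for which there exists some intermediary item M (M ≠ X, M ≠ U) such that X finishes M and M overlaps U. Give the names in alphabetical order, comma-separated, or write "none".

none

Target U = [March 10, March 18].
Intermediaries M with M overlaps U: none.
Union: none.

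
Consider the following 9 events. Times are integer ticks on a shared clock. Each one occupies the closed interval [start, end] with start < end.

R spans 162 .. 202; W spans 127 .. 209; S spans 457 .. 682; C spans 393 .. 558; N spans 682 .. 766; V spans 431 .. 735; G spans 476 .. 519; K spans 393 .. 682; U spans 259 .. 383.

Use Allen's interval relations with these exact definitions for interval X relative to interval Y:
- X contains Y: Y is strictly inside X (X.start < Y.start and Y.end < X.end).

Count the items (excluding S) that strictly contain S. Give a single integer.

1

Target S = [457, 682].
C [393, 558] → overlaps → no.
G [476, 519] → during → no.
K [393, 682] → finished-by → no.
N [682, 766] → met-by → no.
R [162, 202] → before → no.
U [259, 383] → before → no.
V [431, 735] → contains → counts.
W [127, 209] → before → no.
Total: 1.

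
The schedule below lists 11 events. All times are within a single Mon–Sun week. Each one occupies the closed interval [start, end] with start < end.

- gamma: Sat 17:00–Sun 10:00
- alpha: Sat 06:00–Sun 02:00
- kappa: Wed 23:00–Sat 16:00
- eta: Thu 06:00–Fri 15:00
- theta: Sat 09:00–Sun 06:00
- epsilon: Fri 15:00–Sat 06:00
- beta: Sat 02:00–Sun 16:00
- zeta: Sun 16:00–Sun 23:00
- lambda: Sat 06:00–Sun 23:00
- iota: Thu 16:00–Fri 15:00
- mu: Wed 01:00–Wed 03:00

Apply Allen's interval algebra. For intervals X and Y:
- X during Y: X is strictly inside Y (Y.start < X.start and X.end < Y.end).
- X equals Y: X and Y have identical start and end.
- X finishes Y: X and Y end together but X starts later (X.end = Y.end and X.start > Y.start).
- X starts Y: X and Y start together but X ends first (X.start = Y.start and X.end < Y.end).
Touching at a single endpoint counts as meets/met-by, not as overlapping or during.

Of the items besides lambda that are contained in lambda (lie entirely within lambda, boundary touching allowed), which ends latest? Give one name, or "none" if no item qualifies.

Target lambda = [Sat 06:00, Sun 23:00].
alpha [Sat 06:00, Sun 02:00] → starts → candidate.
beta [Sat 02:00, Sun 16:00] → overlaps → excluded.
epsilon [Fri 15:00, Sat 06:00] → meets → excluded.
eta [Thu 06:00, Fri 15:00] → before → excluded.
gamma [Sat 17:00, Sun 10:00] → during → candidate.
iota [Thu 16:00, Fri 15:00] → before → excluded.
kappa [Wed 23:00, Sat 16:00] → overlaps → excluded.
mu [Wed 01:00, Wed 03:00] → before → excluded.
theta [Sat 09:00, Sun 06:00] → during → candidate.
zeta [Sun 16:00, Sun 23:00] → finishes → candidate.
Among candidates, latest end is Sun 23:00 → zeta.

zeta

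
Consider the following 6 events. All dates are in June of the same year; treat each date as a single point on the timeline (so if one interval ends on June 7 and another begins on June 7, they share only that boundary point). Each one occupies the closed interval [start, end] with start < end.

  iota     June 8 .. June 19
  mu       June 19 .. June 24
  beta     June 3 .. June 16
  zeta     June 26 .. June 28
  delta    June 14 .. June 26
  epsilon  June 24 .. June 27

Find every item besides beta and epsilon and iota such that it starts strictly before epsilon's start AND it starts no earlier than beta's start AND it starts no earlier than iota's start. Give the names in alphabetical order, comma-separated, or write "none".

delta, mu

Conditions: its start is strictly before epsilon's start (X.start < June 24) AND its start is no earlier than beta's start (X.start >= June 3) AND its start is no earlier than iota's start (X.start >= June 8).
delta: start June 14 < June 24? ✓; start June 14 >= June 3? ✓; start June 14 >= June 8? ✓ → yes.
mu: start June 19 < June 24? ✓; start June 19 >= June 3? ✓; start June 19 >= June 8? ✓ → yes.
zeta: start June 26 < June 24? ✗; start June 26 >= June 3? ✓; start June 26 >= June 8? ✓ → no.
Result: delta, mu.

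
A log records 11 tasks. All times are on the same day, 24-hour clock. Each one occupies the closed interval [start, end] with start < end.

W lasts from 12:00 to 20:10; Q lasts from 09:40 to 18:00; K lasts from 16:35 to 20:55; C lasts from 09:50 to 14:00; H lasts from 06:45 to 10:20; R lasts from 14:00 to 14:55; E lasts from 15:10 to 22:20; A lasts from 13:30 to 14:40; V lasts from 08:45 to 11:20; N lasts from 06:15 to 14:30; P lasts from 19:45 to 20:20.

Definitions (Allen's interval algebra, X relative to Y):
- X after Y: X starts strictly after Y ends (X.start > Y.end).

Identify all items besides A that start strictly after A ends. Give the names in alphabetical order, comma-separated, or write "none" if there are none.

E, K, P

Target A = [13:30, 14:40].
C [09:50, 14:00] → overlaps → no.
E [15:10, 22:20] → after → yes.
H [06:45, 10:20] → before → no.
K [16:35, 20:55] → after → yes.
N [06:15, 14:30] → overlaps → no.
P [19:45, 20:20] → after → yes.
Q [09:40, 18:00] → contains → no.
R [14:00, 14:55] → overlapped-by → no.
V [08:45, 11:20] → before → no.
W [12:00, 20:10] → contains → no.
Result: E, K, P.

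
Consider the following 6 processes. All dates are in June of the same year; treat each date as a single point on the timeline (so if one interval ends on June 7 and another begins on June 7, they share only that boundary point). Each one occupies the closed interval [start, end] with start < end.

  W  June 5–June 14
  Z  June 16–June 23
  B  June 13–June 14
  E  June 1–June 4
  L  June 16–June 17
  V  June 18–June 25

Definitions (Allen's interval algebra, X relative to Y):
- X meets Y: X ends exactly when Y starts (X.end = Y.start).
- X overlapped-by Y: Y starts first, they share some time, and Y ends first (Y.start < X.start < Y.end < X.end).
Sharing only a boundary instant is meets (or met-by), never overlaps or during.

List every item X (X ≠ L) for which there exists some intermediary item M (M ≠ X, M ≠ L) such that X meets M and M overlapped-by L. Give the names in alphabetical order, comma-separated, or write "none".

Target L = [June 16, June 17].
Intermediaries M with M overlapped-by L: none.
Union: none.

none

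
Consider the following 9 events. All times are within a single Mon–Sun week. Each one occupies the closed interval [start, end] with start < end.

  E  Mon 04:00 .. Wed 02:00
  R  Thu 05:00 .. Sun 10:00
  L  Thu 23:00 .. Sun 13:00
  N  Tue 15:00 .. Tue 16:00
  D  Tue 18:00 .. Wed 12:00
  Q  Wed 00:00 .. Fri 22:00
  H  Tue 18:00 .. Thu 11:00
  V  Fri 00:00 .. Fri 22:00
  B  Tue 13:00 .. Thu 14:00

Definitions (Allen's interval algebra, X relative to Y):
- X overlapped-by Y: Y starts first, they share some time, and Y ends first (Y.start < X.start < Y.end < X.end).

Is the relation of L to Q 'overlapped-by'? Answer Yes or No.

Yes

L = [Thu 23:00, Sun 13:00], Q = [Wed 00:00, Fri 22:00].
Actual relation of L to Q: overlapped-by.
Asked whether 'overlapped-by' holds → Yes.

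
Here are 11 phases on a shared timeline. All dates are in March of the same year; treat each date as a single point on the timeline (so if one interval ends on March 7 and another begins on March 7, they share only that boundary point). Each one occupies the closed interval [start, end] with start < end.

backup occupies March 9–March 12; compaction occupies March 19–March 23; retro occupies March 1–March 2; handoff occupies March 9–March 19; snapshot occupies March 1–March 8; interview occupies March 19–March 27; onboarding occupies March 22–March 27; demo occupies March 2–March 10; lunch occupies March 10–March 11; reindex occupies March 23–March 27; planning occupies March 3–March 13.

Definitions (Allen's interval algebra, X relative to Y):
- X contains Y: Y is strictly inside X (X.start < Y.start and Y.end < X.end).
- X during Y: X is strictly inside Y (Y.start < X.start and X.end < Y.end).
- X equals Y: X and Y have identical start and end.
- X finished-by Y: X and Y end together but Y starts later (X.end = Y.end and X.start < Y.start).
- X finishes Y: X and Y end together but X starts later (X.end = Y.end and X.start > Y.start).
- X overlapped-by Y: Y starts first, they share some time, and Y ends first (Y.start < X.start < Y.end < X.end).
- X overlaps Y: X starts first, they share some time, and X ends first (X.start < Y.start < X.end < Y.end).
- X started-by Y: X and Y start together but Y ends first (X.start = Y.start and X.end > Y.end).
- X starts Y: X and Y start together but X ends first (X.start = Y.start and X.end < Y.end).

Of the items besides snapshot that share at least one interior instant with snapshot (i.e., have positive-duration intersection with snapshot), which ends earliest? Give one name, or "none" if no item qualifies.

Target snapshot = [March 1, March 8].
backup [March 9, March 12] → after → excluded.
compaction [March 19, March 23] → after → excluded.
demo [March 2, March 10] → overlapped-by → candidate.
handoff [March 9, March 19] → after → excluded.
interview [March 19, March 27] → after → excluded.
lunch [March 10, March 11] → after → excluded.
onboarding [March 22, March 27] → after → excluded.
planning [March 3, March 13] → overlapped-by → candidate.
reindex [March 23, March 27] → after → excluded.
retro [March 1, March 2] → starts → candidate.
Among candidates, earliest end is March 2 → retro.

retro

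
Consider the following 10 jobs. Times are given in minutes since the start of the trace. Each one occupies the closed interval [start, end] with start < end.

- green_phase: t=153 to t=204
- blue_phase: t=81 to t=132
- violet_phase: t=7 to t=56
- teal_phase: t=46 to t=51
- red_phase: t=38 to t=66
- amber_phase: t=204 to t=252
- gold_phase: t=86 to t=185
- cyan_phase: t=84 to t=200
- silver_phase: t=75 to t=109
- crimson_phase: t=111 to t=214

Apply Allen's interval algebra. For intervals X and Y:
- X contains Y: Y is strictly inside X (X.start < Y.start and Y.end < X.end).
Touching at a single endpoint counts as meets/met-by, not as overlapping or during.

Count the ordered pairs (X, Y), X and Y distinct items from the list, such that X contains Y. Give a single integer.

4

Checking all 90 ordered pairs for relation 'contains'; matching pairs in alphabetical order:
(crimson_phase, green_phase): crimson_phase contains green_phase ✓
(cyan_phase, gold_phase): cyan_phase contains gold_phase ✓
(red_phase, teal_phase): red_phase contains teal_phase ✓
(violet_phase, teal_phase): violet_phase contains teal_phase ✓
Count: 4.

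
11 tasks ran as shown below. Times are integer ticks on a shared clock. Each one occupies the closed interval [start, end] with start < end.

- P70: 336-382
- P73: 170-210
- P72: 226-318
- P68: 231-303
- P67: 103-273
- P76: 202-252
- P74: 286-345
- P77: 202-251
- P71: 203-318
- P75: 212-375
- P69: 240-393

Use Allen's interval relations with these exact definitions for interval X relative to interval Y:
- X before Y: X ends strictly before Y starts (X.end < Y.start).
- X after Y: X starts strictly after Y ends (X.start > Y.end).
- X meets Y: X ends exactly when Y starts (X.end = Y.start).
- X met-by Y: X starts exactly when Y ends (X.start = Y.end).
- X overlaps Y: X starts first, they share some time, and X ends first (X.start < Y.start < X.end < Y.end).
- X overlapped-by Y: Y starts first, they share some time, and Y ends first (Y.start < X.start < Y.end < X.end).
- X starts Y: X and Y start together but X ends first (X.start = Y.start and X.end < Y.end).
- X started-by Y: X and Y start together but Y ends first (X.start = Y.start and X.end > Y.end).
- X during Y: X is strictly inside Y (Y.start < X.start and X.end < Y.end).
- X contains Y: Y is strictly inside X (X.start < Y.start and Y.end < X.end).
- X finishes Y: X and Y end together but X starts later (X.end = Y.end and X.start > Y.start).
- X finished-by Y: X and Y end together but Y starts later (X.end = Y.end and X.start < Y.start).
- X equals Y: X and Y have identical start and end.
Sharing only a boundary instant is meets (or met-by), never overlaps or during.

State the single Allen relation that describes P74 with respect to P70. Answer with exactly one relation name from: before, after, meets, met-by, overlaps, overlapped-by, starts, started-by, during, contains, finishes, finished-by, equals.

P74 = [286, 345]; P70 = [336, 382].
Compare endpoints: P74.start < P70.start, P74.start < P70.end, P74.end > P70.start, P74.end < P70.end.
That pattern is 'overlaps'.

overlaps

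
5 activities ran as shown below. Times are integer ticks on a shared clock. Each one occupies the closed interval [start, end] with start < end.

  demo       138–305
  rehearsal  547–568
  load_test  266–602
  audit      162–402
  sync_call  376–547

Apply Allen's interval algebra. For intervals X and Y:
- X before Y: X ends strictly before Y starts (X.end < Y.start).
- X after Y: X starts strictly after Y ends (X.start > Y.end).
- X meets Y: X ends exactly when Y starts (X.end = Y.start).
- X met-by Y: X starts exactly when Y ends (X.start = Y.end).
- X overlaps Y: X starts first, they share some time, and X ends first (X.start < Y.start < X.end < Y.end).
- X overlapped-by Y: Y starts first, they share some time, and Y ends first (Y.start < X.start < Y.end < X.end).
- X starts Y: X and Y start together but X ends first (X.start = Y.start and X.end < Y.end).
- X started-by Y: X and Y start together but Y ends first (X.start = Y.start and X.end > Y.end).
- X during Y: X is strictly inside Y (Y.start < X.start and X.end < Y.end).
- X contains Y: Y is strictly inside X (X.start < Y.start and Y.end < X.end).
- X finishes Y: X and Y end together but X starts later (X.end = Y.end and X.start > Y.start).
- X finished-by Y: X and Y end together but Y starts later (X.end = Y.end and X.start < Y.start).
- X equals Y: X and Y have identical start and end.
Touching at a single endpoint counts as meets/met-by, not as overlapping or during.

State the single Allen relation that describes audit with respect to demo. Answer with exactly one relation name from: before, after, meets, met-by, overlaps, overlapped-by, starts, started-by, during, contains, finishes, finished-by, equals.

audit = [162, 402]; demo = [138, 305].
Compare endpoints: audit.start > demo.start, audit.start < demo.end, audit.end > demo.start, audit.end > demo.end.
That pattern is 'overlapped-by'.

overlapped-by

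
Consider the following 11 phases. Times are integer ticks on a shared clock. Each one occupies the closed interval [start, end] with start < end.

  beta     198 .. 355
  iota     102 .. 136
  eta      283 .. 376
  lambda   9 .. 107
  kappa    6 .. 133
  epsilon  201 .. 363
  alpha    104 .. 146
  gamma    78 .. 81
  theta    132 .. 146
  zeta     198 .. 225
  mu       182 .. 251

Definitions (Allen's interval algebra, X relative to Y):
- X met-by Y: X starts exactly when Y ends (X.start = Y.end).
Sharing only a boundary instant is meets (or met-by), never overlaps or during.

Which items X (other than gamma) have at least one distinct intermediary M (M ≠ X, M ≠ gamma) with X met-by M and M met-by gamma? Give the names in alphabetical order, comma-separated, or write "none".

Target gamma = [78, 81].
Intermediaries M with M met-by gamma: none.
Union: none.

none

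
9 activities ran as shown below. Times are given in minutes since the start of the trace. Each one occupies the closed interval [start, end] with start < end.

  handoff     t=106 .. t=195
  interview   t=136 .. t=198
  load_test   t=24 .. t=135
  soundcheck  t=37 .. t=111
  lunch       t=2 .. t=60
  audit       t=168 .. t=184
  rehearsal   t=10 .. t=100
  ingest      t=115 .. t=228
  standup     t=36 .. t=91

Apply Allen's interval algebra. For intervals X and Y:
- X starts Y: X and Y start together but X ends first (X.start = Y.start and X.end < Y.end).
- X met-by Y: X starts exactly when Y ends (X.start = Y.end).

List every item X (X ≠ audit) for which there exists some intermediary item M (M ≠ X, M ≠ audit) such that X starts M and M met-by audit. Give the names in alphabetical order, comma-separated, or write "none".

none

Target audit = [t=168, t=184].
Intermediaries M with M met-by audit: none.
Union: none.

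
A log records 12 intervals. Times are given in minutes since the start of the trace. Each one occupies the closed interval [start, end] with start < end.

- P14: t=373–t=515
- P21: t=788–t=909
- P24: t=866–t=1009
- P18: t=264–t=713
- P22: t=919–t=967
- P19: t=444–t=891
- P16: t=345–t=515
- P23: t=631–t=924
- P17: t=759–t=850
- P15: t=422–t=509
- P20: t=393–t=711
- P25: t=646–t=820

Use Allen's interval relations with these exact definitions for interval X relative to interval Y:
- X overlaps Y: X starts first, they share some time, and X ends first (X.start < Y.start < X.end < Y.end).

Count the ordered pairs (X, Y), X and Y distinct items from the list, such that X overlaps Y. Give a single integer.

20

Checking all 132 ordered pairs for relation 'overlaps'; matching pairs in alphabetical order:
(P14, P19): P14 overlaps P19 ✓
(P14, P20): P14 overlaps P20 ✓
(P15, P19): P15 overlaps P19 ✓
(P16, P19): P16 overlaps P19 ✓
(P16, P20): P16 overlaps P20 ✓
(P17, P21): P17 overlaps P21 ✓
(P18, P19): P18 overlaps P19 ✓
(P18, P23): P18 overlaps P23 ✓
(P18, P25): P18 overlaps P25 ✓
(P19, P21): P19 overlaps P21 ✓
(P19, P23): P19 overlaps P23 ✓
(P19, P24): P19 overlaps P24 ✓
(P20, P19): P20 overlaps P19 ✓
(P20, P23): P20 overlaps P23 ✓
(P20, P25): P20 overlaps P25 ✓
(P21, P24): P21 overlaps P24 ✓
(P23, P22): P23 overlaps P22 ✓
(P23, P24): P23 overlaps P24 ✓
(P25, P17): P25 overlaps P17 ✓
(P25, P21): P25 overlaps P21 ✓
Count: 20.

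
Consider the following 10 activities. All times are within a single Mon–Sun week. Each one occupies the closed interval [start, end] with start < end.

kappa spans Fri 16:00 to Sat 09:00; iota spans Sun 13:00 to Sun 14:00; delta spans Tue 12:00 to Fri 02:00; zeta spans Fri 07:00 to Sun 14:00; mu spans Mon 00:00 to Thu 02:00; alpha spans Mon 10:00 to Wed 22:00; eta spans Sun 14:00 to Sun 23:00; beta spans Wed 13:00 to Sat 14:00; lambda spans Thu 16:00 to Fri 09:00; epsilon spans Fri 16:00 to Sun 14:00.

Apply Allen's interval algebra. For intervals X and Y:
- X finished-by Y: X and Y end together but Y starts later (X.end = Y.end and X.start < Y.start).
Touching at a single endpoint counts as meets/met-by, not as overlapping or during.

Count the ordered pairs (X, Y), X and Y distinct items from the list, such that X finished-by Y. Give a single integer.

3

Checking all 90 ordered pairs for relation 'finished-by'; matching pairs in alphabetical order:
(epsilon, iota): epsilon finished-by iota ✓
(zeta, epsilon): zeta finished-by epsilon ✓
(zeta, iota): zeta finished-by iota ✓
Count: 3.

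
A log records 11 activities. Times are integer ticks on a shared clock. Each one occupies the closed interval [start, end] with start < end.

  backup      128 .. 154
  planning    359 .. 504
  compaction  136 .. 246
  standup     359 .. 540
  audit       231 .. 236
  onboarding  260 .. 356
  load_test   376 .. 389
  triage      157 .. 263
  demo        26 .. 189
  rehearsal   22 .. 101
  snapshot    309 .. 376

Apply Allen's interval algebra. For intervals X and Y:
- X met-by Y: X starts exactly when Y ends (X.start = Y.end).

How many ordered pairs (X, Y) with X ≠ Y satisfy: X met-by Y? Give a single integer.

Checking all 110 ordered pairs for relation 'met-by'; matching pairs in alphabetical order:
(load_test, snapshot): load_test met-by snapshot ✓
Count: 1.

1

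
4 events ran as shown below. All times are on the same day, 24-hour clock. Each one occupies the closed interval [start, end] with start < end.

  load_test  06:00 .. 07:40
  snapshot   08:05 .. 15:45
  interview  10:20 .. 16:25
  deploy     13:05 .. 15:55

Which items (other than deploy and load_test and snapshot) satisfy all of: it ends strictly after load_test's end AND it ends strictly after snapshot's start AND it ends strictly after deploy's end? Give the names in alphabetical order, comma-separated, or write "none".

interview

Conditions: its end is strictly after load_test's end (X.end > 07:40) AND its end is strictly after snapshot's start (X.end > 08:05) AND its end is strictly after deploy's end (X.end > 15:55).
interview: end 16:25 > 07:40? ✓; end 16:25 > 08:05? ✓; end 16:25 > 15:55? ✓ → yes.
Result: interview.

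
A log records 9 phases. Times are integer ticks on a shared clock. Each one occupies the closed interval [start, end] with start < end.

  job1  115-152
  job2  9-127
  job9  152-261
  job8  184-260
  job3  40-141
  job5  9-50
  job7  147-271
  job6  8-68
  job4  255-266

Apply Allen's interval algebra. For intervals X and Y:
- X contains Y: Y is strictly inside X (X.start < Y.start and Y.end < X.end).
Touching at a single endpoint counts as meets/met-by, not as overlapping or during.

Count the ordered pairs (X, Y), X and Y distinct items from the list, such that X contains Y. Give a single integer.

Checking all 72 ordered pairs for relation 'contains'; matching pairs in alphabetical order:
(job6, job5): job6 contains job5 ✓
(job7, job4): job7 contains job4 ✓
(job7, job8): job7 contains job8 ✓
(job7, job9): job7 contains job9 ✓
(job9, job8): job9 contains job8 ✓
Count: 5.

5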